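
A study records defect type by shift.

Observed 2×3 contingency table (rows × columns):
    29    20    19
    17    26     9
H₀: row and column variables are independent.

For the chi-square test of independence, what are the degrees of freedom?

degrees of freedom = 2

df = (r−1)(c−1) = (2−1)·(3−1) = 2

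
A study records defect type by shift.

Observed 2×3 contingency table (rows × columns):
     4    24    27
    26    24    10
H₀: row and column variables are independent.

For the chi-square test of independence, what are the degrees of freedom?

df = (r−1)(c−1) = (2−1)·(3−1) = 2

degrees of freedom = 2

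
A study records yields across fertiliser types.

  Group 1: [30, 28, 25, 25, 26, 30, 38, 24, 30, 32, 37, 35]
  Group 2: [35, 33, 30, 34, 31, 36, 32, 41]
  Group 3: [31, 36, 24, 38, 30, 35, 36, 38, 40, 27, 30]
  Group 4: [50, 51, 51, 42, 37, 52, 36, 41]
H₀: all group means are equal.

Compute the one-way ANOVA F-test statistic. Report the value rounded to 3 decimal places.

Group means [30.00, 34.00, 33.18, 45.00], grand mean 34.795
SSB = Σnᵢ(x̄ᵢ−x̄)² = 1142.723; SSW = ΣΣ(x−x̄ᵢ)² = 907.636
MSB = 1142.723/3 = 380.9075; MSW = 907.636/35 = 25.9325
F = MSB/MSW = 14.6884
df = (3, 35)

test statistic = 14.688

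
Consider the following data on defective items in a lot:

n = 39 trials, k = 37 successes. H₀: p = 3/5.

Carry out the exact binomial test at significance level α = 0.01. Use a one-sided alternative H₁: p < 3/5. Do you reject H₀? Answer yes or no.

Exact binomial: n=39, k=37, p₀=3/5=0.6000
P(X≤37) from Σ C(n,i)·p₀^i·(1−p₀)^(n−i)
p-value (one-sided, H₁ less) = 1.00000
At α=0.01: p ≥ α → fail to reject H₀

reject H₀: no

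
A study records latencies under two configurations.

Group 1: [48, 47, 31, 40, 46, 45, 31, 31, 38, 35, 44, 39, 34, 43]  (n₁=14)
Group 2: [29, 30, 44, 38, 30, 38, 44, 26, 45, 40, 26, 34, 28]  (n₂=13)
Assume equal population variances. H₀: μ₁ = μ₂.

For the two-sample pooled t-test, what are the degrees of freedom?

degrees of freedom = 25

df = n₁ + n₂ − 2 = 14 + 13 − 2 = 25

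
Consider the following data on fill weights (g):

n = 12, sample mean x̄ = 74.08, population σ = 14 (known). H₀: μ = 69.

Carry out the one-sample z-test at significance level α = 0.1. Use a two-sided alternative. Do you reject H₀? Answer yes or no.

SE = σ/√n = 14/√12 = 4.0415
z = (x̄−μ₀)/SE = (74.08−69)/4.0415 = 1.2570
p-value (two-sided) = 0.20876
At α=0.1: p ≥ α → fail to reject H₀

reject H₀: no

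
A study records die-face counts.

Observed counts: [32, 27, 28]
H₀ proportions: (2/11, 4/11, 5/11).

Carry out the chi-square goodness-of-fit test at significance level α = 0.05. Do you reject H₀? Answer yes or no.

reject H₀: yes

n = 87; E_i = n·p_i = [15.82, 31.64, 39.55]
χ² = (32−15.82)²/15.82 + (27−31.64)²/31.64 + (28−39.55)²/39.55 = 20.6040
df = 2
p-value (upper-tail) = 0.00003
At α=0.05: p < α → reject H₀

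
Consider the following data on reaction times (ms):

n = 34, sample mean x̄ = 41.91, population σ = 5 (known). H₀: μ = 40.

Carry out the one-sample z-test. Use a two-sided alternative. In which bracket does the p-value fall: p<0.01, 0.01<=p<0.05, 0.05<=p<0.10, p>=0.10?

p-value bracket: 0.01<=p<0.05

SE = σ/√n = 5/√34 = 0.8575
z = (x̄−μ₀)/SE = (41.91−40)/0.8575 = 2.2274
p-value (two-sided) = 0.02592
→ bracket: 0.01<=p<0.05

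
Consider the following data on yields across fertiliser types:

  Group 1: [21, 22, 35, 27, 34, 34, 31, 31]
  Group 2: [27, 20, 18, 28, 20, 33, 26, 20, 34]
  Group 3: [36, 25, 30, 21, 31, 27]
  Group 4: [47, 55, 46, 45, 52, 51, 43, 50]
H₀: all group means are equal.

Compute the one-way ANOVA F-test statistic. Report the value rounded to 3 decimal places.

Group means [29.38, 25.11, 28.33, 48.62], grand mean 32.903
SSB = Σnᵢ(x̄ᵢ−x̄)² = 2748.737; SSW = ΣΣ(x−x̄ᵢ)² = 741.972
MSB = 2748.737/3 = 916.2458; MSW = 741.972/27 = 27.4805
F = MSB/MSW = 33.3417
df = (3, 27)

test statistic = 33.342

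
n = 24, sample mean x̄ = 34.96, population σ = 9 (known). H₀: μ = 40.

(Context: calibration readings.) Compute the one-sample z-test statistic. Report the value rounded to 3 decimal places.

test statistic = -2.743

SE = σ/√n = 9/√24 = 1.8371
z = (x̄−μ₀)/SE = (34.96−40)/1.8371 = -2.7434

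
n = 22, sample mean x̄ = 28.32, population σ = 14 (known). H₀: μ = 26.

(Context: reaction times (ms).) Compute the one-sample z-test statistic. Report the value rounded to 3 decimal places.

test statistic = 0.777

SE = σ/√n = 14/√22 = 2.9848
z = (x̄−μ₀)/SE = (28.32−26)/2.9848 = 0.7773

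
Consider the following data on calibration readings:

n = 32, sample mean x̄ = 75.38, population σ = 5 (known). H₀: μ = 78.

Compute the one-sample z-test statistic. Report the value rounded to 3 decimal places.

test statistic = -2.964

SE = σ/√n = 5/√32 = 0.8839
z = (x̄−μ₀)/SE = (75.38−78)/0.8839 = -2.9642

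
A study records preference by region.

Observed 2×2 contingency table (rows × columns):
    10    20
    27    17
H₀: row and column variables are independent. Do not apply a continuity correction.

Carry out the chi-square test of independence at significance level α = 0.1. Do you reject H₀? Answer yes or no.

Row totals [30, 44], col totals [37, 37], n=74
χ² = (10−15.00)²/15.00 + (20−15.00)²/15.00 + (27−22.00)²/22.00 + (17−22.00)²/22.00 = 5.6061
df = 1
p-value (upper-tail) = 0.01790
At α=0.1: p < α → reject H₀

reject H₀: yes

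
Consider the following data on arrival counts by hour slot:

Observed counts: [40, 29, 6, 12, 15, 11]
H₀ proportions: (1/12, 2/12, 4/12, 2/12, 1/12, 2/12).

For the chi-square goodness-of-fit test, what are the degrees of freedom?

degrees of freedom = 5

df = k − 1 = 6 − 1 = 5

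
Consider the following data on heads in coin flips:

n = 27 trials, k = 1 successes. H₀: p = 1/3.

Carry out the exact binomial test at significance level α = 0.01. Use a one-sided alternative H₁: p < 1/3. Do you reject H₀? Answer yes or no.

reject H₀: yes

Exact binomial: n=27, k=1, p₀=1/3=0.3333
P(X≤1) from Σ C(n,i)·p₀^i·(1−p₀)^(n−i)
p-value (one-sided, H₁ less) = 0.00026
At α=0.01: p < α → reject H₀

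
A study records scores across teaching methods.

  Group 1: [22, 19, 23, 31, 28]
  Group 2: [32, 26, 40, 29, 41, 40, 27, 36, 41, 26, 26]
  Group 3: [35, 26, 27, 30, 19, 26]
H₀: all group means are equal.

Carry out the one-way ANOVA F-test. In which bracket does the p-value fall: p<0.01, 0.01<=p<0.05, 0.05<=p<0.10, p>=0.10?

p-value bracket: 0.01<=p<0.05

Group means [24.60, 33.09, 27.17], grand mean 29.545
SSB = Σnᵢ(x̄ᵢ−x̄)² = 294.512; SSW = ΣΣ(x−x̄ᵢ)² = 666.942
MSB = 294.512/2 = 147.2561; MSW = 666.942/19 = 35.1022
F = MSB/MSW = 4.1951
df = (2, 19)
p-value (upper-tail) = 0.03098
→ bracket: 0.01<=p<0.05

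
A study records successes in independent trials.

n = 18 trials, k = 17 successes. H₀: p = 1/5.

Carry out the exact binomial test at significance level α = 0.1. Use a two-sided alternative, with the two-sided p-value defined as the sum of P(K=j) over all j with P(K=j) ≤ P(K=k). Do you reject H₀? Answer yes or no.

reject H₀: yes

Exact binomial: n=18, k=17, p₀=1/5=0.2000
P(X=j) = C(n,j)·p₀^j·(1−p₀)^(n−j); p = Σ P(X=j) over j with P(X=j) ≤ P(X=17)
p-value (two-sided) = 0.00000
At α=0.1: p < α → reject H₀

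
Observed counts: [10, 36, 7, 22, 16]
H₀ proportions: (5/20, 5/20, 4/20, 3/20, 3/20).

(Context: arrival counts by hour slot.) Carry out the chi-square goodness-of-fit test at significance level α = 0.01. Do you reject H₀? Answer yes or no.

n = 91; E_i = n·p_i = [22.75, 22.75, 18.20, 13.65, 13.65]
χ² = (10−22.75)²/22.75 + (36−22.75)²/22.75 + (7−18.20)²/18.20 + (22−13.65)²/13.65 + (16−13.65)²/13.65 = 27.2674
df = 4
p-value (upper-tail) = 0.00002
At α=0.01: p < α → reject H₀

reject H₀: yes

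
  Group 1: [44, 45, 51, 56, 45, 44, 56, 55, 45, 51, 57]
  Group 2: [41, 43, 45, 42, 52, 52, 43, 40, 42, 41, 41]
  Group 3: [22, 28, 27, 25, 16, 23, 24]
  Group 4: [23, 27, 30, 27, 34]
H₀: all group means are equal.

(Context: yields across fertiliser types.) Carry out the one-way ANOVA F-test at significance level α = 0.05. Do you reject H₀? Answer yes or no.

Group means [49.91, 43.82, 23.57, 28.20], grand mean 39.324
SSB = Σnᵢ(x̄ᵢ−x̄)² = 3810.381; SSW = ΣΣ(x−x̄ᵢ)² = 637.060
MSB = 3810.381/3 = 1270.1271; MSW = 637.060/30 = 21.2353
F = MSB/MSW = 59.8120
df = (3, 30)
p-value (upper-tail) = 0.00000
At α=0.05: p < α → reject H₀

reject H₀: yes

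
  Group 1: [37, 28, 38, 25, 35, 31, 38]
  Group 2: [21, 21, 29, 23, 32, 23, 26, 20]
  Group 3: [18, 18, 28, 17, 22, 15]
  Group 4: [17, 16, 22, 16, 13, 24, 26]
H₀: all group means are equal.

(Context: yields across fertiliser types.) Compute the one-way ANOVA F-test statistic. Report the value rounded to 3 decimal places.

test statistic = 12.753

Group means [33.14, 24.38, 19.67, 19.14], grand mean 24.250
SSB = Σnᵢ(x̄ᵢ−x̄)² = 862.327; SSW = ΣΣ(x−x̄ᵢ)² = 540.923
MSB = 862.327/3 = 287.4425; MSW = 540.923/24 = 22.5384
F = MSB/MSW = 12.7534
df = (3, 24)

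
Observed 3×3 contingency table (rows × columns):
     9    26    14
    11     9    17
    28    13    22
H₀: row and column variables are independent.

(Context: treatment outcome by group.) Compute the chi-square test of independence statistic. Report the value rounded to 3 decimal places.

Row totals [49, 37, 63], col totals [48, 48, 53], n=149
χ² = (9−15.79)²/15.79 + (26−15.79)²/15.79 + (14−17.43)²/17.43 + (11−11.92)²/11.92 + (9−11.92)²/11.92 + (17−13.16)²/13.16 + (28−20.30)²/20.30 + (13−20.30)²/20.30 + (22−22.41)²/22.41 = 17.6620
df = 4

test statistic = 17.662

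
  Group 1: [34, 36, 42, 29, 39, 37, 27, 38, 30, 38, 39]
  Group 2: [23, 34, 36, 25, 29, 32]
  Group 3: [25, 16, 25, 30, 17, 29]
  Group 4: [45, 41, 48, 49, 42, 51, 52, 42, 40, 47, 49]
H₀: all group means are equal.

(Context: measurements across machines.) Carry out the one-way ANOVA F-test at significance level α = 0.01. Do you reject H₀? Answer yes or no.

reject H₀: yes

Group means [35.36, 29.83, 23.67, 46.00], grand mean 35.765
SSB = Σnᵢ(x̄ᵢ−x̄)² = 2243.406; SSW = ΣΣ(x−x̄ᵢ)² = 712.712
MSB = 2243.406/3 = 747.8018; MSW = 712.712/30 = 23.7571
F = MSB/MSW = 31.4770
df = (3, 30)
p-value (upper-tail) = 0.00000
At α=0.01: p < α → reject H₀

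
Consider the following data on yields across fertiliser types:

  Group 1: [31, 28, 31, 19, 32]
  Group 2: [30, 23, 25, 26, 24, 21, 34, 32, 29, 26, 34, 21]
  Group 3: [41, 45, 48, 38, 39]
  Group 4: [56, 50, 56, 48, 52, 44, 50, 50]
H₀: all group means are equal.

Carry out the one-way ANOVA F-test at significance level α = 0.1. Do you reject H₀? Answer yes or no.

reject H₀: yes

Group means [28.20, 27.08, 42.20, 50.75], grand mean 36.100
SSB = Σnᵢ(x̄ᵢ−x̄)² = 3190.683; SSW = ΣΣ(x−x̄ᵢ)² = 536.017
MSB = 3190.683/3 = 1063.5611; MSW = 536.017/26 = 20.6160
F = MSB/MSW = 51.5890
df = (3, 26)
p-value (upper-tail) = 0.00000
At α=0.1: p < α → reject H₀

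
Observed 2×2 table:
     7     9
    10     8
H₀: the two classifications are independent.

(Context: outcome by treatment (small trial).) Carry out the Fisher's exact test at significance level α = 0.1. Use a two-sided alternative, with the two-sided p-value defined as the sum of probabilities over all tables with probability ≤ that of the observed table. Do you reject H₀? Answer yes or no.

Margins: r₁=16, r₂=18, c₁=17, c₂=17, n=34
p_obs = C(16,7)·C(18,10)/C(34,17); sum pmf over tables with pmf ≤ p_obs
p-value (two-sided) = 0.73186
At α=0.1: p ≥ α → fail to reject H₀

reject H₀: no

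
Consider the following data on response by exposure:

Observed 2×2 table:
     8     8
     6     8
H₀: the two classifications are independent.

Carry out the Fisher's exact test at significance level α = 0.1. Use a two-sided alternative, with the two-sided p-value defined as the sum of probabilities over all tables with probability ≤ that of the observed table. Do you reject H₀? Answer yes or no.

reject H₀: no

Margins: r₁=16, r₂=14, c₁=14, c₂=16, n=30
p_obs = C(16,8)·C(14,6)/C(30,14); sum pmf over tables with pmf ≤ p_obs
p-value (two-sided) = 0.73001
At α=0.1: p ≥ α → fail to reject H₀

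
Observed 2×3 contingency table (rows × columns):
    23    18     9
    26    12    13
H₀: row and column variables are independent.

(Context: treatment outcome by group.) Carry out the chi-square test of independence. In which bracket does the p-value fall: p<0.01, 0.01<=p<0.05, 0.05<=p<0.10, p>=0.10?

p-value bracket: p>=0.10

Row totals [50, 51], col totals [49, 30, 22], n=101
χ² = (23−24.26)²/24.26 + (18−14.85)²/14.85 + (9−10.89)²/10.89 + (26−24.74)²/24.74 + (12−15.15)²/15.15 + (13−11.11)²/11.11 = 2.1013
df = 2
p-value (upper-tail) = 0.34972
→ bracket: p>=0.10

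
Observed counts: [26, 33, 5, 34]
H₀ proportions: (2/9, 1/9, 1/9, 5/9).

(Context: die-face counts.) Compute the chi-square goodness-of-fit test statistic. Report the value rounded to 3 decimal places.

test statistic = 56.580

n = 98; E_i = n·p_i = [21.78, 10.89, 10.89, 54.44]
χ² = (26−21.78)²/21.78 + (33−10.89)²/10.89 + (5−10.89)²/10.89 + (34−54.44)²/54.44 = 56.5796
df = 3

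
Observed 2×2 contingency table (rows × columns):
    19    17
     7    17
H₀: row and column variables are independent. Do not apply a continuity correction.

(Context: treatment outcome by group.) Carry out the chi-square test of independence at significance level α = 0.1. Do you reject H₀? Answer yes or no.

Row totals [36, 24], col totals [26, 34], n=60
χ² = (19−15.60)²/15.60 + (17−20.40)²/20.40 + (7−10.40)²/10.40 + (17−13.60)²/13.60 = 3.2692
df = 1
p-value (upper-tail) = 0.07059
At α=0.1: p < α → reject H₀

reject H₀: yes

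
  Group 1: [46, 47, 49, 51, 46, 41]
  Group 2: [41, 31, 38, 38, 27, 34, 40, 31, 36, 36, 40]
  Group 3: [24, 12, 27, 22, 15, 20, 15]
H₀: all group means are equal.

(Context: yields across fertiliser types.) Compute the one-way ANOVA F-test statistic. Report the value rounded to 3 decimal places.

Group means [46.67, 35.64, 19.29], grand mean 33.625
SSB = Σnᵢ(x̄ᵢ−x̄)² = 2504.318; SSW = ΣΣ(x−x̄ᵢ)² = 435.307
MSB = 2504.318/2 = 1252.1588; MSW = 435.307/21 = 20.7289
F = MSB/MSW = 60.4064
df = (2, 21)

test statistic = 60.406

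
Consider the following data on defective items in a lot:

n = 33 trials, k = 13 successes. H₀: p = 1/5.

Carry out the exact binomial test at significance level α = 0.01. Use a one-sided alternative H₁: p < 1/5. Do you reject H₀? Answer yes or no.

Exact binomial: n=33, k=13, p₀=1/5=0.2000
P(X≤13) from Σ C(n,i)·p₀^i·(1−p₀)^(n−i)
p-value (one-sided, H₁ less) = 0.99723
At α=0.01: p ≥ α → fail to reject H₀

reject H₀: no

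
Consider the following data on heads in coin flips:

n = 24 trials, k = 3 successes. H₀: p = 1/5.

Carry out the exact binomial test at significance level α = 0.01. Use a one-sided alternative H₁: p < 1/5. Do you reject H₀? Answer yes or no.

Exact binomial: n=24, k=3, p₀=1/5=0.2000
P(X≤3) from Σ C(n,i)·p₀^i·(1−p₀)^(n−i)
p-value (one-sided, H₁ less) = 0.26386
At α=0.01: p ≥ α → fail to reject H₀

reject H₀: no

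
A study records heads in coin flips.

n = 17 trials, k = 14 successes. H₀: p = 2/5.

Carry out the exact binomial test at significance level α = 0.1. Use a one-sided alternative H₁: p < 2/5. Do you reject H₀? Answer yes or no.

reject H₀: no

Exact binomial: n=17, k=14, p₀=2/5=0.4000
P(X≤14) from Σ C(n,i)·p₀^i·(1−p₀)^(n−i)
p-value (one-sided, H₁ less) = 0.99994
At α=0.1: p ≥ α → fail to reject H₀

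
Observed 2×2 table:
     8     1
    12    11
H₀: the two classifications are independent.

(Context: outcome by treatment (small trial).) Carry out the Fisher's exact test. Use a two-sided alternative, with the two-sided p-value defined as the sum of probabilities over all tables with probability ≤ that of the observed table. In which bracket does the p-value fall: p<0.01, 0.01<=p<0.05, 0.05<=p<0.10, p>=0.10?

Margins: r₁=9, r₂=23, c₁=20, c₂=12, n=32
p_obs = C(9,8)·C(23,12)/C(32,20); sum pmf over tables with pmf ≤ p_obs
p-value (two-sided) = 0.10316
→ bracket: p>=0.10

p-value bracket: p>=0.10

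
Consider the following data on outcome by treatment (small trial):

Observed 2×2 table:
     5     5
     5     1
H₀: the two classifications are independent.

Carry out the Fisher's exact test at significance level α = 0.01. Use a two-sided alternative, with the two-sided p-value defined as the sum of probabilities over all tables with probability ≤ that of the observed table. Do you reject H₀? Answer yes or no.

reject H₀: no

Margins: r₁=10, r₂=6, c₁=10, c₂=6, n=16
p_obs = C(10,5)·C(6,5)/C(16,10); sum pmf over tables with pmf ≤ p_obs
p-value (two-sided) = 0.30694
At α=0.01: p ≥ α → fail to reject H₀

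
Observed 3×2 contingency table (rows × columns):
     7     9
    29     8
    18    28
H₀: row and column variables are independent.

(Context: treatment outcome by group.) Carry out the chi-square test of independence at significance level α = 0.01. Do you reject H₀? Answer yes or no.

reject H₀: yes

Row totals [16, 37, 46], col totals [54, 45], n=99
χ² = (7−8.73)²/8.73 + (9−7.27)²/7.27 + (29−20.18)²/20.18 + (8−16.82)²/16.82 + (18−25.09)²/25.09 + (28−20.91)²/20.91 = 13.6374
df = 2
p-value (upper-tail) = 0.00109
At α=0.01: p < α → reject H₀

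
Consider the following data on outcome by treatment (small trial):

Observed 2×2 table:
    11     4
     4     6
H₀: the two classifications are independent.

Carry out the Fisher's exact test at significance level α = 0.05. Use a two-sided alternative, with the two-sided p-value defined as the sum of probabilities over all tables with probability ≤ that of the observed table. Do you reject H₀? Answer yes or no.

Margins: r₁=15, r₂=10, c₁=15, c₂=10, n=25
p_obs = C(15,11)·C(10,4)/C(25,15); sum pmf over tables with pmf ≤ p_obs
p-value (two-sided) = 0.12212
At α=0.05: p ≥ α → fail to reject H₀

reject H₀: no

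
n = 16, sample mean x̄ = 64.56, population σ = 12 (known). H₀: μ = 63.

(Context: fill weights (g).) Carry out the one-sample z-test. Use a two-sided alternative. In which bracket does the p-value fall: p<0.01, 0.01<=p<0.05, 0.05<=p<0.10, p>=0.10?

p-value bracket: p>=0.10

SE = σ/√n = 12/√16 = 3.0000
z = (x̄−μ₀)/SE = (64.56−63)/3.0000 = 0.5200
p-value (two-sided) = 0.60306
→ bracket: p>=0.10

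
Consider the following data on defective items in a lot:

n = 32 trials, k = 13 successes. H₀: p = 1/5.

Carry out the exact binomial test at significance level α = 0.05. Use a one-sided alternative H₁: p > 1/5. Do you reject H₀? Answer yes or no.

Exact binomial: n=32, k=13, p₀=1/5=0.2000
P(X≥13) from Σ C(n,i)·p₀^i·(1−p₀)^(n−i)
p-value (one-sided, H₁ greater) = 0.00605
At α=0.05: p < α → reject H₀

reject H₀: yes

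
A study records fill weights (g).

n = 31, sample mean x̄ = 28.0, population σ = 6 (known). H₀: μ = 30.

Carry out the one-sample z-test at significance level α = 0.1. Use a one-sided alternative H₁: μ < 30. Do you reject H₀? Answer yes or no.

SE = σ/√n = 6/√31 = 1.0776
z = (x̄−μ₀)/SE = (28.0−30)/1.0776 = -1.8559
p-value (one-sided, H₁ less) = 0.03173
At α=0.1: p < α → reject H₀

reject H₀: yes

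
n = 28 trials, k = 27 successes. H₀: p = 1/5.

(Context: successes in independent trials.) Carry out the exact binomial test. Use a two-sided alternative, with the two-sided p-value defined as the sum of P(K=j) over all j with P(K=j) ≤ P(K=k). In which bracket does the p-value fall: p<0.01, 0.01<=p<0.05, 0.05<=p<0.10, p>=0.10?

Exact binomial: n=28, k=27, p₀=1/5=0.2000
P(X=j) = C(n,j)·p₀^j·(1−p₀)^(n−j); p = Σ P(X=j) over j with P(X=j) ≤ P(X=27)
p-value (two-sided) = 0.00000
→ bracket: p<0.01

p-value bracket: p<0.01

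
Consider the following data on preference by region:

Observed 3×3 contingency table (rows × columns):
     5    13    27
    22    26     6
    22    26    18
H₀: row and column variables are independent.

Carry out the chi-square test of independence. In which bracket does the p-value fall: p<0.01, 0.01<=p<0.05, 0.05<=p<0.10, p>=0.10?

p-value bracket: p<0.01

Row totals [45, 54, 66], col totals [49, 65, 51], n=165
χ² = (5−13.36)²/13.36 + (13−17.73)²/17.73 + (27−13.91)²/13.91 + (22−16.04)²/16.04 + (26−21.27)²/21.27 + (6−16.69)²/16.69 + (22−19.60)²/19.60 + (26−26.00)²/26.00 + (18−20.40)²/20.40 = 29.5081
df = 4
p-value (upper-tail) = 0.00001
→ bracket: p<0.01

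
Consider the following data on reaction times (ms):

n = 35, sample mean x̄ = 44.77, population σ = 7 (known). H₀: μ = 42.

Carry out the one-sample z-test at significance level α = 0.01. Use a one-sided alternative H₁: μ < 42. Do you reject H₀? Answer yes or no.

SE = σ/√n = 7/√35 = 1.1832
z = (x̄−μ₀)/SE = (44.77−42)/1.1832 = 2.3411
p-value (one-sided, H₁ less) = 0.99039
At α=0.01: p ≥ α → fail to reject H₀

reject H₀: no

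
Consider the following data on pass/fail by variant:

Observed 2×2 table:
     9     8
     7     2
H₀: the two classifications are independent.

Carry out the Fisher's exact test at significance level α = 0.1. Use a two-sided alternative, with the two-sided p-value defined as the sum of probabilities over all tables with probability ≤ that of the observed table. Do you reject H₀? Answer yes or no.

reject H₀: no

Margins: r₁=17, r₂=9, c₁=16, c₂=10, n=26
p_obs = C(17,9)·C(9,7)/C(26,16); sum pmf over tables with pmf ≤ p_obs
p-value (two-sided) = 0.39888
At α=0.1: p ≥ α → fail to reject H₀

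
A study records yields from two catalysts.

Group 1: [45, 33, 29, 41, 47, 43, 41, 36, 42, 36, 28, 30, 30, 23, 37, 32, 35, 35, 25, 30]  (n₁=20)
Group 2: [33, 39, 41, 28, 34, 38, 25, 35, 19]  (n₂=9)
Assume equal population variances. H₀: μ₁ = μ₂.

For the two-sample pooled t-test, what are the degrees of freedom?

degrees of freedom = 27

df = n₁ + n₂ − 2 = 20 + 9 − 2 = 27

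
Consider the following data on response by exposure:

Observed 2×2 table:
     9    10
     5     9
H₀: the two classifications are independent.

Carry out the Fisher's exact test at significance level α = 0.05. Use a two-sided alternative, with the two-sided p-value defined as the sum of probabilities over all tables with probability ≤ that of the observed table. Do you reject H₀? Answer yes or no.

reject H₀: no

Margins: r₁=19, r₂=14, c₁=14, c₂=19, n=33
p_obs = C(19,9)·C(14,5)/C(33,14); sum pmf over tables with pmf ≤ p_obs
p-value (two-sided) = 0.72280
At α=0.05: p ≥ α → fail to reject H₀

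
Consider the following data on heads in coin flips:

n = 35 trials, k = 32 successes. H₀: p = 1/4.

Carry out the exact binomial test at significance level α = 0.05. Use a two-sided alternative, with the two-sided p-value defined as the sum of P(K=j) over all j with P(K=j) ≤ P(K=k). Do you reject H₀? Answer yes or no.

Exact binomial: n=35, k=32, p₀=1/4=0.2500
P(X=j) = C(n,j)·p₀^j·(1−p₀)^(n−j); p = Σ P(X=j) over j with P(X=j) ≤ P(X=32)
p-value (two-sided) = 0.00000
At α=0.05: p < α → reject H₀

reject H₀: yes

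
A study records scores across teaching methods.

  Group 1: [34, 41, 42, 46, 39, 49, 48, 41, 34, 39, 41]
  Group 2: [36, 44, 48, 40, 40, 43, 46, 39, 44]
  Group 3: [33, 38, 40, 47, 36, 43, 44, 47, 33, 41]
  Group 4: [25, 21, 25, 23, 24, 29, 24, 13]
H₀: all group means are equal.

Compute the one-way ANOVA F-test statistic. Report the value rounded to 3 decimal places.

Group means [41.27, 42.22, 40.20, 23.00], grand mean 37.368
SSB = Σnᵢ(x̄ᵢ−x̄)² = 2111.505; SSW = ΣΣ(x−x̄ᵢ)² = 749.337
MSB = 2111.505/3 = 703.8349; MSW = 749.337/34 = 22.0393
F = MSB/MSW = 31.9354
df = (3, 34)

test statistic = 31.935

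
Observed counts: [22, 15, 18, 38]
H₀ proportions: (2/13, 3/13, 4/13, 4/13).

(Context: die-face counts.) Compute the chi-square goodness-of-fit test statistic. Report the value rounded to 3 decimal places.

test statistic = 13.097

n = 93; E_i = n·p_i = [14.31, 21.46, 28.62, 28.62]
χ² = (22−14.31)²/14.31 + (15−21.46)²/21.46 + (18−28.62)²/28.62 + (38−28.62)²/28.62 = 13.0968
df = 3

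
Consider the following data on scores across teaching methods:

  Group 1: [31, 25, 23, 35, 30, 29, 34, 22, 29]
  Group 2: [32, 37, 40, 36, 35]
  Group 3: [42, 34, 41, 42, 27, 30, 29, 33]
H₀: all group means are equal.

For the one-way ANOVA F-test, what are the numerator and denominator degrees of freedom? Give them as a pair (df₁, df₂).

k = 3 groups, N = 22 total
df = (k−1, N−k) = (3−1, 22−3) = (2, 19)

degrees of freedom = [2, 19]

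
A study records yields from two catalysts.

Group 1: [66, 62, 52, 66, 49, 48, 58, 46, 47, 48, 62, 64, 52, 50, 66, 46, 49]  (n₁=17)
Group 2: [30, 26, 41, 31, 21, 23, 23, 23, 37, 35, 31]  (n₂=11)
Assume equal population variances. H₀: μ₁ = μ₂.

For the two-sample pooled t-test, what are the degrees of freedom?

df = n₁ + n₂ − 2 = 17 + 11 − 2 = 26

degrees of freedom = 26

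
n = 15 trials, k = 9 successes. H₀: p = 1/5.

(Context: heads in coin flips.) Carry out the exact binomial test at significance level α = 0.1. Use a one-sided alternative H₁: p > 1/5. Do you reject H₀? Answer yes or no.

Exact binomial: n=15, k=9, p₀=1/5=0.2000
P(X≥9) from Σ C(n,i)·p₀^i·(1−p₀)^(n−i)
p-value (one-sided, H₁ greater) = 0.00078
At α=0.1: p < α → reject H₀

reject H₀: yes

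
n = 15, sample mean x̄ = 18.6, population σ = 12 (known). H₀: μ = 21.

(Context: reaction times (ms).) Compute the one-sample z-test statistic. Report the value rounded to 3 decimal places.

test statistic = -0.775

SE = σ/√n = 12/√15 = 3.0984
z = (x̄−μ₀)/SE = (18.6−21)/3.0984 = -0.7746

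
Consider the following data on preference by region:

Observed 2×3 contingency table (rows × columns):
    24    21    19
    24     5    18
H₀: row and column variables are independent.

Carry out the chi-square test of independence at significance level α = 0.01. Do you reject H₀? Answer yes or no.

Row totals [64, 47], col totals [48, 26, 37], n=111
χ² = (24−27.68)²/27.68 + (21−14.99)²/14.99 + (19−21.33)²/21.33 + (24−20.32)²/20.32 + (5−11.01)²/11.01 + (18−15.67)²/15.67 = 7.4442
df = 2
p-value (upper-tail) = 0.02418
At α=0.01: p ≥ α → fail to reject H₀

reject H₀: no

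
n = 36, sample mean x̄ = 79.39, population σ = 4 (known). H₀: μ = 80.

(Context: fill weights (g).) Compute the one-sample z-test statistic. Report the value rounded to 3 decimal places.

test statistic = -0.915

SE = σ/√n = 4/√36 = 0.6667
z = (x̄−μ₀)/SE = (79.39−80)/0.6667 = -0.9150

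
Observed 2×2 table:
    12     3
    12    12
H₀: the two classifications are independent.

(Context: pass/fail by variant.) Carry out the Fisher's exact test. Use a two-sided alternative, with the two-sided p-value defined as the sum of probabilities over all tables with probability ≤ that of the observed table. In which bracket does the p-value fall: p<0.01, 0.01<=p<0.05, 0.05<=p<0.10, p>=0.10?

p-value bracket: 0.05<=p<0.10

Margins: r₁=15, r₂=24, c₁=24, c₂=15, n=39
p_obs = C(15,12)·C(24,12)/C(39,24); sum pmf over tables with pmf ≤ p_obs
p-value (two-sided) = 0.09307
→ bracket: 0.05<=p<0.10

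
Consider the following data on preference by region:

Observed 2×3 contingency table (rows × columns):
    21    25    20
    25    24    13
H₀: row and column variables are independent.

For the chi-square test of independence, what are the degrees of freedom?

df = (r−1)(c−1) = (2−1)·(3−1) = 2

degrees of freedom = 2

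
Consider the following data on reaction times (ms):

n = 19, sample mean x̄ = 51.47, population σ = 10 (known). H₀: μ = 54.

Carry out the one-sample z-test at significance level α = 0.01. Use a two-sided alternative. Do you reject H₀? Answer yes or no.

SE = σ/√n = 10/√19 = 2.2942
z = (x̄−μ₀)/SE = (51.47−54)/2.2942 = -1.1028
p-value (two-sided) = 0.27011
At α=0.01: p ≥ α → fail to reject H₀

reject H₀: no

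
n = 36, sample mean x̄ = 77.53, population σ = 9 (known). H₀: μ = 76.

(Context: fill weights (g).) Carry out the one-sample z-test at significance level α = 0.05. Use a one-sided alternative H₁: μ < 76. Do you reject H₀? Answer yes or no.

SE = σ/√n = 9/√36 = 1.5000
z = (x̄−μ₀)/SE = (77.53−76)/1.5000 = 1.0200
p-value (one-sided, H₁ less) = 0.84614
At α=0.05: p ≥ α → fail to reject H₀

reject H₀: no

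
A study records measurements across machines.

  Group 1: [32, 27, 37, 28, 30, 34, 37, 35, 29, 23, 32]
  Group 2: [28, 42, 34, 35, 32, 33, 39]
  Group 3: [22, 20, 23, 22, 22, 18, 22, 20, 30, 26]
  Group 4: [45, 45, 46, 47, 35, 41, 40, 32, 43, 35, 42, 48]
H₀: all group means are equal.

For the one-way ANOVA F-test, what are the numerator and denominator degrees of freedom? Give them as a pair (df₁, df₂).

k = 4 groups, N = 40 total
df = (k−1, N−k) = (4−1, 40−4) = (3, 36)

degrees of freedom = [3, 36]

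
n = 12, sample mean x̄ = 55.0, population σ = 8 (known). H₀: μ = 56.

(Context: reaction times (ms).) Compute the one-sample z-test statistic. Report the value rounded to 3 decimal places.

SE = σ/√n = 8/√12 = 2.3094
z = (x̄−μ₀)/SE = (55.0−56)/2.3094 = -0.4330

test statistic = -0.433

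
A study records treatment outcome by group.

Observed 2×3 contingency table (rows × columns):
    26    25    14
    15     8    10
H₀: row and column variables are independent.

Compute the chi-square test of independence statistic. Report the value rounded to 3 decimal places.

Row totals [65, 33], col totals [41, 33, 24], n=98
χ² = (26−27.19)²/27.19 + (25−21.89)²/21.89 + (14−15.92)²/15.92 + (15−13.81)²/13.81 + (8−11.11)²/11.11 + (10−8.08)²/8.08 = 2.1564
df = 2

test statistic = 2.156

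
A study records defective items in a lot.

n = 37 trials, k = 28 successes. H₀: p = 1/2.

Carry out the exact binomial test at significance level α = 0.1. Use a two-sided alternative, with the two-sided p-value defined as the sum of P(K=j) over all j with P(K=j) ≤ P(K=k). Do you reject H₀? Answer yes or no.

Exact binomial: n=37, k=28, p₀=1/2=0.5000
P(X=j) = C(n,j)·p₀^j·(1−p₀)^(n−j); p = Σ P(X=j) over j with P(X=j) ≤ P(X=28)
p-value (two-sided) = 0.00256
At α=0.1: p < α → reject H₀

reject H₀: yes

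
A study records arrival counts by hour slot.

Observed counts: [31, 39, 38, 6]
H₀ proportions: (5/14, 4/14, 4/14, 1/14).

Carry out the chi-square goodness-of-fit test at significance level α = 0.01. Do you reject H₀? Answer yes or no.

reject H₀: no

n = 114; E_i = n·p_i = [40.71, 32.57, 32.57, 8.14]
χ² = (31−40.71)²/40.71 + (39−32.57)²/32.57 + (38−32.57)²/32.57 + (6−8.14)²/8.14 = 5.0553
df = 3
p-value (upper-tail) = 0.16779
At α=0.01: p ≥ α → fail to reject H₀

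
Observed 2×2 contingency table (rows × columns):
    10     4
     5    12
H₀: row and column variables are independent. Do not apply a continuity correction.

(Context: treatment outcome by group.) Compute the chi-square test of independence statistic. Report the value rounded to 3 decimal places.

test statistic = 5.427

Row totals [14, 17], col totals [15, 16], n=31
χ² = (10−6.77)²/6.77 + (4−7.23)²/7.23 + (5−8.23)²/8.23 + (12−8.77)²/8.77 = 5.4272
df = 1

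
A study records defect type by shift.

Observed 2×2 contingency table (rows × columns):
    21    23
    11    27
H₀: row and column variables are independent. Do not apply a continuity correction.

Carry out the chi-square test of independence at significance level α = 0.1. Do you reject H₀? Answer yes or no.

Row totals [44, 38], col totals [32, 50], n=82
χ² = (21−17.17)²/17.17 + (23−26.83)²/26.83 + (11−14.83)²/14.83 + (27−23.17)²/23.17 = 3.0222
df = 1
p-value (upper-tail) = 0.08213
At α=0.1: p < α → reject H₀

reject H₀: yes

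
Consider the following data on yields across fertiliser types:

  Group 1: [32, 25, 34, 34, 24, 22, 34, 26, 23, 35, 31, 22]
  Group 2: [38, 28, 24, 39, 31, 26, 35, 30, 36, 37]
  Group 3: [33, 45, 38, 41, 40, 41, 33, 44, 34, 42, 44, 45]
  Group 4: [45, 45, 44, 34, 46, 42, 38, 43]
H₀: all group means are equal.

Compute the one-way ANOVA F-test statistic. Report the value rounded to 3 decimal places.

test statistic = 17.883

Group means [28.50, 32.40, 40.00, 42.12], grand mean 35.310
SSB = Σnᵢ(x̄ᵢ−x̄)² = 1276.701; SSW = ΣΣ(x−x̄ᵢ)² = 904.275
MSB = 1276.701/3 = 425.5671; MSW = 904.275/38 = 23.7967
F = MSB/MSW = 17.8834
df = (3, 38)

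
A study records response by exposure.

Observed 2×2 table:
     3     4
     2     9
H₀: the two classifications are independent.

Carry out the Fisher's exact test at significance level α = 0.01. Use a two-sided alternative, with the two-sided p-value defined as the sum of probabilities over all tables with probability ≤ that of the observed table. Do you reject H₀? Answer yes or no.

reject H₀: no

Margins: r₁=7, r₂=11, c₁=5, c₂=13, n=18
p_obs = C(7,3)·C(11,2)/C(18,5); sum pmf over tables with pmf ≤ p_obs
p-value (two-sided) = 0.32598
At α=0.01: p ≥ α → fail to reject H₀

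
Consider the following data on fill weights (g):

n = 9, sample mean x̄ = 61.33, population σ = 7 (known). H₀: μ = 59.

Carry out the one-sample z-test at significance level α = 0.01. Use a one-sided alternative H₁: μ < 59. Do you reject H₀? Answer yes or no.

reject H₀: no

SE = σ/√n = 7/√9 = 2.3333
z = (x̄−μ₀)/SE = (61.33−59)/2.3333 = 0.9986
p-value (one-sided, H₁ less) = 0.84100
At α=0.01: p ≥ α → fail to reject H₀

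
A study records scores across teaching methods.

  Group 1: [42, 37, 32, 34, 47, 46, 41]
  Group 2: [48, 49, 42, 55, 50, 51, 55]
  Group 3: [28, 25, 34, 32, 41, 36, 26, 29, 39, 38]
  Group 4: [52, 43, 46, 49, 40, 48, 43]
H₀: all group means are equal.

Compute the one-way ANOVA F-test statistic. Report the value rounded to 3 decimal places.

Group means [39.86, 50.00, 32.80, 45.86], grand mean 41.226
SSB = Σnᵢ(x̄ᵢ−x̄)² = 1412.105; SSW = ΣΣ(x−x̄ᵢ)² = 711.314
MSB = 1412.105/3 = 470.7017; MSW = 711.314/27 = 26.3450
F = MSB/MSW = 17.8668
df = (3, 27)

test statistic = 17.867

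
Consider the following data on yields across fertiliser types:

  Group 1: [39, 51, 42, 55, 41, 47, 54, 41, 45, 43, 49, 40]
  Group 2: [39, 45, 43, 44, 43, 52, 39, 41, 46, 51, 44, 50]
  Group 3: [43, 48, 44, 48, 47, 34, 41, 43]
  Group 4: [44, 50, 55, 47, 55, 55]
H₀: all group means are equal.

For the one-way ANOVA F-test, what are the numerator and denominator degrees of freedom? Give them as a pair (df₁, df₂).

k = 4 groups, N = 38 total
df = (k−1, N−k) = (4−1, 38−4) = (3, 34)

degrees of freedom = [3, 34]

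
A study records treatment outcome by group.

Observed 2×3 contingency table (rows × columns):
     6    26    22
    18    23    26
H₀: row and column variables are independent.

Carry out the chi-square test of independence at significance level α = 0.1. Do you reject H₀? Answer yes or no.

reject H₀: yes

Row totals [54, 67], col totals [24, 49, 48], n=121
χ² = (6−10.71)²/10.71 + (26−21.87)²/21.87 + (22−21.42)²/21.42 + (18−13.29)²/13.29 + (23−27.13)²/27.13 + (26−26.58)²/26.58 = 5.1801
df = 2
p-value (upper-tail) = 0.07502
At α=0.1: p < α → reject H₀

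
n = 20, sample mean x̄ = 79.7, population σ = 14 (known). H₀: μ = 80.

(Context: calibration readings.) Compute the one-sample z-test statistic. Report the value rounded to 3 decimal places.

SE = σ/√n = 14/√20 = 3.1305
z = (x̄−μ₀)/SE = (79.7−80)/3.1305 = -0.0958

test statistic = -0.096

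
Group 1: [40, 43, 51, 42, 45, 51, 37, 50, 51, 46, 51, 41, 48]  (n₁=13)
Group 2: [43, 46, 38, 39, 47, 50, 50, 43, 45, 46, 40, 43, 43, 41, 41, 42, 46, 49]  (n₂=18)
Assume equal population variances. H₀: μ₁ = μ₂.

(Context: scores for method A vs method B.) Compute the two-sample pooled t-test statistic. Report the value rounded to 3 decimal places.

test statistic = 1.210

x̄₁=45.846, s₁=4.896, n₁=13
x̄₂=44.000, s₂=3.614, n₂=18
s_p² = [12·4.896² + 17·3.614²]/29 = 17.5756
SE = √(s_p²·(1/13+1/18)) = 1.5259
t = (45.846−44.000)/1.5259 = 1.2099
df = 29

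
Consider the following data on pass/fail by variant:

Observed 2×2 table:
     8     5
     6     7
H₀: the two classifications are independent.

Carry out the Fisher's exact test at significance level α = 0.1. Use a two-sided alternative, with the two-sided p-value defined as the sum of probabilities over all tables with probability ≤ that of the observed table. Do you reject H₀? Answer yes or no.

reject H₀: no

Margins: r₁=13, r₂=13, c₁=14, c₂=12, n=26
p_obs = C(13,8)·C(13,6)/C(26,14); sum pmf over tables with pmf ≤ p_obs
p-value (two-sided) = 0.69510
At α=0.1: p ≥ α → fail to reject H₀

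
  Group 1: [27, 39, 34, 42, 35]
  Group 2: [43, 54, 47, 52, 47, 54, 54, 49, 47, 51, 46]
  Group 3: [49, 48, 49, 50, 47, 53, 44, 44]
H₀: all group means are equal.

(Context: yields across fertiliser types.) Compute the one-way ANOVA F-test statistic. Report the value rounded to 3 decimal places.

test statistic = 22.662

Group means [35.40, 49.45, 48.00], grand mean 46.042
SSB = Σnᵢ(x̄ᵢ−x̄)² = 725.031; SSW = ΣΣ(x−x̄ᵢ)² = 335.927
MSB = 725.031/2 = 362.5155; MSW = 335.927/21 = 15.9965
F = MSB/MSW = 22.6621
df = (2, 21)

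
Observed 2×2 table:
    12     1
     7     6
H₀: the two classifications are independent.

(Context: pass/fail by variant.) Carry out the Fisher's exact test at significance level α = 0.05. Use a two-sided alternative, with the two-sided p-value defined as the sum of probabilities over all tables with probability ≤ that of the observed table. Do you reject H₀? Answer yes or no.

Margins: r₁=13, r₂=13, c₁=19, c₂=7, n=26
p_obs = C(13,12)·C(13,7)/C(26,19); sum pmf over tables with pmf ≤ p_obs
p-value (two-sided) = 0.07304
At α=0.05: p ≥ α → fail to reject H₀

reject H₀: no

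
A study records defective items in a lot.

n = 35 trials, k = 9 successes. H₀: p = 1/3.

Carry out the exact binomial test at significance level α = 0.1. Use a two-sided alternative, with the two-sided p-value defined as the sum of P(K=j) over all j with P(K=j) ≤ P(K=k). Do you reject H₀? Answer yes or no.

reject H₀: no

Exact binomial: n=35, k=9, p₀=1/3=0.3333
P(X=j) = C(n,j)·p₀^j·(1−p₀)^(n−j); p = Σ P(X=j) over j with P(X=j) ≤ P(X=9)
p-value (two-sided) = 0.37605
At α=0.1: p ≥ α → fail to reject H₀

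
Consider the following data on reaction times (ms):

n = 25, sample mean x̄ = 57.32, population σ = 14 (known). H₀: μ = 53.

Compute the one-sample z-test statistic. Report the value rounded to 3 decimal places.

SE = σ/√n = 14/√25 = 2.8000
z = (x̄−μ₀)/SE = (57.32−53)/2.8000 = 1.5429

test statistic = 1.543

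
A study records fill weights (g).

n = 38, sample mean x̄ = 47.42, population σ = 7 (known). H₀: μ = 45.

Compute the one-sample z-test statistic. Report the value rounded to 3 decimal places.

SE = σ/√n = 7/√38 = 1.1355
z = (x̄−μ₀)/SE = (47.42−45)/1.1355 = 2.1311

test statistic = 2.131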